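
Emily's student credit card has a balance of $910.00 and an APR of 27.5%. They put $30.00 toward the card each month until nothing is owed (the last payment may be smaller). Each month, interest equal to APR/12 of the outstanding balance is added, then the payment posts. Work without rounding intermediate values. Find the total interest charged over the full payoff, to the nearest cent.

Monthly rate r = 27.5%/12 = 2.29167% = 0.0229167.
Payoff takes n = ⌈−ln(1 − rB₀/P)/ln(1+r)⌉ = ⌈52.427⌉ = 53 payments; the last is $12.90.
Total paid = 52·$30.00 + $12.90 = $1,572.90.
Total interest = total paid − principal = $1,572.90 − $910.00 = $662.90.

$662.90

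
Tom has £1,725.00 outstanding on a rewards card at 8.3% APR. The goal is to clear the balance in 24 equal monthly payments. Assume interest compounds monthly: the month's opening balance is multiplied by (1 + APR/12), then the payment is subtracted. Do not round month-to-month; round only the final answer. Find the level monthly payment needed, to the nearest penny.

Monthly rate r = 8.3%/12 = 0.691667% = 0.00691667.
Level-payment amortization: P = B₀·r / (1 − (1+r)^(−n)) = 1725.00·0.00691667 / (1 − 1.00692^(−24)).
Denominator 1 − (1+r)^(−24) = 0.152469583.
P = 11.9313 / 0.152469583 ≈ 78.25.

£78.25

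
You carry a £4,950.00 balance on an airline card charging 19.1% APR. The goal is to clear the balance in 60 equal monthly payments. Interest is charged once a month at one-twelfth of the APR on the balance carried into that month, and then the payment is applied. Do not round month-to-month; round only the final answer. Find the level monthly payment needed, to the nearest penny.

Monthly rate r = 19.1%/12 = 1.59167% = 0.0159167.
Level-payment amortization: P = B₀·r / (1 − (1+r)^(−n)) = 4950.00·0.0159167 / (1 − 1.01592^(−60)).
Denominator 1 − (1+r)^(−60) = 0.612282962.
P = 78.7875 / 0.612282962 ≈ 128.68.

£128.68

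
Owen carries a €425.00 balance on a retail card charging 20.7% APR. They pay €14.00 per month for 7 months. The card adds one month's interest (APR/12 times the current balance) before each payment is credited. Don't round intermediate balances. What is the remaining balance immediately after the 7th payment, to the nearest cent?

€375.83

Monthly rate r = 20.7%/12 = 1.725% = 0.01725.
Each month: B ← B·(1+r) − €14.00.
Month 1: interest €7.33; balance after payment €418.33.
Month 2: interest €7.22; balance after payment €411.55.
Month 3: interest €7.10; balance after payment €404.65.
Month 4: interest €6.98; balance after payment €397.63.
Month 5: interest €6.86; balance after payment €390.49.
Month 6: interest €6.74; balance after payment €383.22.
Month 7: interest €6.61; balance after payment €375.83.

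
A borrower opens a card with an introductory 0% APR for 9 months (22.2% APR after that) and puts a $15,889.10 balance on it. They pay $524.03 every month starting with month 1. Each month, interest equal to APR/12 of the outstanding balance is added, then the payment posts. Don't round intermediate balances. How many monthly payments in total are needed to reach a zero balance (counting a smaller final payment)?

37 months

Promo months 1–9 at r₀ = 0%/12 = 0; months 10+ at r₁ = 22.2%/12 = 0.0185.
After month 9 (no interest yet): B = $15,889.10 − 9·$524.03 = $11,172.83.
Then at r₁ with $524.03/mo: n₂ = −ln(1 − r₁·B/P)/ln(1+r₁) ≈ 27.36 → 28 more payments.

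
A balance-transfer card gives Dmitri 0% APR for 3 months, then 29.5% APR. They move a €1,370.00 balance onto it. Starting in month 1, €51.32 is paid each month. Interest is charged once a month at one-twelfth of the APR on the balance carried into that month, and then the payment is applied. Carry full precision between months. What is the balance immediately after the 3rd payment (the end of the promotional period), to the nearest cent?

Promo months 1–3 at r₀ = 0%/12 = 0; months 4+ at r₁ = 29.5%/12 = 0.0245833.
After month 3 (no interest yet): B = €1,370.00 − 3·€51.32 = €1,216.04.

€1,216.04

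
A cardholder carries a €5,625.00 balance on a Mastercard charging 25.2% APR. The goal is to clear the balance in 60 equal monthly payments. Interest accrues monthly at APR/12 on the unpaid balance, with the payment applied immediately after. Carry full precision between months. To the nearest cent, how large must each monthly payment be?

€165.76

Monthly rate r = 25.2%/12 = 2.1% = 0.021.
Level-payment amortization: P = B₀·r / (1 − (1+r)^(−n)) = 5625.00·0.021 / (1 − 1.021^(−60)).
Denominator 1 − (1+r)^(−60) = 0.712620705.
P = 118.125 / 0.712620705 ≈ 165.76.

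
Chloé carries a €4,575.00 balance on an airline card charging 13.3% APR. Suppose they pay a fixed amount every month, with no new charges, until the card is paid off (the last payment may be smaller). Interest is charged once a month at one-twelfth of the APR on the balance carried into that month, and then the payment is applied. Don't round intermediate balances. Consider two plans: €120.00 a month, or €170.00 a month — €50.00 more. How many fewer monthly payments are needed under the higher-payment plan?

17 fewer payments

Monthly rate r = 13.3%/12 = 1.10833% = 0.0110833.
At €120.00/mo: n = ⌈−ln(1 − rB₀/P)/ln(1+r)⌉ = 50 payments (last €98.53); total interest = total paid − €4,575.00 = €1,403.53.
At €170.00/mo: 33 payments (last €23.15); total interest €888.15.
Payments saved = 50 − 33 = 17.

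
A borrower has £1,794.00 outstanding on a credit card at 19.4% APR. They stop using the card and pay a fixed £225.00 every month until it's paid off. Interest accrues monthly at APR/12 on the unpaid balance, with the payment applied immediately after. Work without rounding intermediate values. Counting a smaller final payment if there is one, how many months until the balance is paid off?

Monthly rate r = 19.4%/12 = 1.61667% = 0.0161667.
Recurrence: B ← B·(1+r) − £225.00.
Month 1: interest £29.00; balance after payment £1,598.00.
Month 2: interest £25.83; balance after payment £1,398.84.
Closed form: n = −ln(1 − rB₀/P)/ln(1+r) = −ln(0.8711)/ln(1.01617) ≈ 8.605, so the balance reaches zero during payment 9.

9 months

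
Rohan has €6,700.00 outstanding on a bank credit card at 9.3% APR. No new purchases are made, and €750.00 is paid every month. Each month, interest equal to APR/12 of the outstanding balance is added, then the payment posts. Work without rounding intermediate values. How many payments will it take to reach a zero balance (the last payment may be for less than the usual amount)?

10 payments

Monthly rate r = 9.3%/12 = 0.775% = 0.00775.
Recurrence: B ← B·(1+r) − €750.00.
Month 1: interest €51.93; balance after payment €6,001.93.
Month 2: interest €46.51; balance after payment €5,298.44.
Closed form: n = −ln(1 − rB₀/P)/ln(1+r) = −ln(0.93077)/ln(1.00775) ≈ 9.293, so the balance reaches zero during payment 10.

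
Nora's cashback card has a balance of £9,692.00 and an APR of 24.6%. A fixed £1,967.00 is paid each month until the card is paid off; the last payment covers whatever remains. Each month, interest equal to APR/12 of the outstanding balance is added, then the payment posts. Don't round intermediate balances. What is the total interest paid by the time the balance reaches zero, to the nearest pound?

Monthly rate r = 24.6%/12 = 2.05% = 0.0205.
Payoff takes n = ⌈−ln(1 − rB₀/P)/ln(1+r)⌉ = ⌈5.247⌉ = 6 payments; the last is £490.27.
Total paid = 5·£1,967.00 + £490.27 = £10,325.27.
Total interest = total paid − principal = £10,325.27 − £9,692.00 = £633.27.

£633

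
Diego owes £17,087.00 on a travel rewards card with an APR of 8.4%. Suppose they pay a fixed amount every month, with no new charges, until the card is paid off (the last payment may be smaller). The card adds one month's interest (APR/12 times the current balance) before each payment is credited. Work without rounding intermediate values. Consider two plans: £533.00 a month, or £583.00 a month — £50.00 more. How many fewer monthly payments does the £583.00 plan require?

Monthly rate r = 8.4%/12 = 0.7% = 0.007.
At £533.00/mo: n = ⌈−ln(1 − rB₀/P)/ln(1+r)⌉ = 37 payments (last £230.10); total interest = total paid − £17,087.00 = £2,331.10.
At £583.00/mo: 33 payments (last £534.74); total interest £2,103.74.
Payments saved = 37 − 33 = 4.

4 fewer payments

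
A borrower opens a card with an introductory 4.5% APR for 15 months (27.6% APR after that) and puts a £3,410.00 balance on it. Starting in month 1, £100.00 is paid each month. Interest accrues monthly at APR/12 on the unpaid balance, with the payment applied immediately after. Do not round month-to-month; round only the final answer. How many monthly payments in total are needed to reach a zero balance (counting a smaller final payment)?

Promo months 1–15 at r₀ = 4.5%/12 = 0.00375; months 16+ at r₁ = 27.6%/12 = 0.023.
After month 15: iterate B ← B·(1+r₀) − £100.00 for 15 months → £2,066.91.
Then at r₁ with £100.00/mo: n₂ = −ln(1 − r₁·B/P)/ln(1+r₁) ≈ 28.37 → 29 more payments.

44 payments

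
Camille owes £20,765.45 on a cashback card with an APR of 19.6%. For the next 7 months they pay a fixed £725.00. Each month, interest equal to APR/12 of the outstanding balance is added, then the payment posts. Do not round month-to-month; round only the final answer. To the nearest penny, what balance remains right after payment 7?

£17,928.63

Monthly rate r = 19.6%/12 = 1.63333% = 0.0163333.
Each month: B ← B·(1+r) − £725.00.
Month 1: interest £339.17; balance after payment £20,379.62.
Month 2: interest £332.87; balance after payment £19,987.49.
Month 3: interest £326.46; balance after payment £19,588.95.
Month 4: interest £319.95; balance after payment £19,183.90.
Month 5: interest £313.34; balance after payment £18,772.24.
Month 6: interest £306.61; balance after payment £18,353.85.
Month 7: interest £299.78; balance after payment £17,928.63.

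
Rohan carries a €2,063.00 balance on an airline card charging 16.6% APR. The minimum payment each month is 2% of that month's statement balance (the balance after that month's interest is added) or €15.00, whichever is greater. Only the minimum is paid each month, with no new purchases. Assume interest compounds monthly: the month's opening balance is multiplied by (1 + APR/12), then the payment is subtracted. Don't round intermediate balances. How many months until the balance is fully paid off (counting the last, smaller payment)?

Monthly rate r = 16.6%/12 = 1.38333% = 0.0138333.
While 2% of the post-interest balance exceeds €15.00, each month B ← (B·(1+r))·(1 − 0.02), i.e. B shrinks by the factor (1+r)·0.98 = 0.99356.
This holds for months 1–159. Entering month 160 the balance is €738.12; 2% of the post-interest balance is now below €15.00, so the flat €15.00 minimum applies from here.
From month 160 a fixed €15.00 at rate r clears €738.12 in 84 more payments. Total: 159 + 84 = 243 months.

243 months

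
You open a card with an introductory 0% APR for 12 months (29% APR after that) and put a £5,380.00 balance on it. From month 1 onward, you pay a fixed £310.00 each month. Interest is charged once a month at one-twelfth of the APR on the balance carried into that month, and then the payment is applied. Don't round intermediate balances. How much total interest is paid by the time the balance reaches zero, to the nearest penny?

Promo months 1–12 at r₀ = 0%/12 = 0; months 13+ at r₁ = 29%/12 = 0.0241667.
After month 12 (no interest yet): B = £5,380.00 − 12·£310.00 = £1,660.00.
Then at r₁ with £310.00/mo: n₂ = −ln(1 − r₁·B/P)/ln(1+r₁) ≈ 5.80 → 6 more payments.
Total paid = 17·£310.00 + £249.66 = £5,519.66; interest = £5,519.66 − £5,380.00 = £139.66.

£139.66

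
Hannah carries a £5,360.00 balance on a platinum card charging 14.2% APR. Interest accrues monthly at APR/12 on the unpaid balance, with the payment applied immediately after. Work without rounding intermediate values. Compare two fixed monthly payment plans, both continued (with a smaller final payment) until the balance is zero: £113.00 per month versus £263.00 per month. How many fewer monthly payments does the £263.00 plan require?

47 fewer payments

Monthly rate r = 14.2%/12 = 1.18333% = 0.0118333.
At £113.00/mo: n = ⌈−ln(1 − rB₀/P)/ln(1+r)⌉ = 71 payments (last £4.48); total interest = total paid − £5,360.00 = £2,554.48.
At £263.00/mo: 24 payments (last £121.18); total interest £810.18.
Payments saved = 71 − 24 = 47.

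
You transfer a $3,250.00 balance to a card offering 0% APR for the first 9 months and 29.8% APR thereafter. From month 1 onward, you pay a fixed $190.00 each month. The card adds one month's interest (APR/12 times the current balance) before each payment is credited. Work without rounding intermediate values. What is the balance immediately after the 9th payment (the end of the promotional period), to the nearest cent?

Promo months 1–9 at r₀ = 0%/12 = 0; months 10+ at r₁ = 29.8%/12 = 0.0248333.
After month 9 (no interest yet): B = $3,250.00 − 9·$190.00 = $1,540.00.

$1,540.00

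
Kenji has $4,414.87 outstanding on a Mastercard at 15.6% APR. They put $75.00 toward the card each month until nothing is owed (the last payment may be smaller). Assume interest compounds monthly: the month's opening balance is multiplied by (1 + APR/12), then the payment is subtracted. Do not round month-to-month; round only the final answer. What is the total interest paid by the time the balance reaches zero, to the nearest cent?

Monthly rate r = 15.6%/12 = 1.3% = 0.013.
Payoff takes n = ⌈−ln(1 − rB₀/P)/ln(1+r)⌉ = ⌈112.201⌉ = 113 payments; the last is $15.13.
Total paid = 112·$75.00 + $15.13 = $8,415.13.
Total interest = total paid − principal = $8,415.13 − $4,414.87 = $4,000.26.

$4,000.26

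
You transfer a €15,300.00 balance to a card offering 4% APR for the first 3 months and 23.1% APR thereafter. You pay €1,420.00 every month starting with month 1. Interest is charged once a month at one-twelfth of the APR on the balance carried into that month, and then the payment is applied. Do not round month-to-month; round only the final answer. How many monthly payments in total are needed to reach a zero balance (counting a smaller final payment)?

12 months

Promo months 1–3 at r₀ = 4%/12 = 0.00333333; months 4+ at r₁ = 23.1%/12 = 0.01925.
After month 3: iterate B ← B·(1+r₀) − €1,420.00 for 3 months → €11,179.29.
Then at r₁ with €1,420.00/mo: n₂ = −ln(1 − r₁·B/P)/ln(1+r₁) ≈ 8.62 → 9 more payments.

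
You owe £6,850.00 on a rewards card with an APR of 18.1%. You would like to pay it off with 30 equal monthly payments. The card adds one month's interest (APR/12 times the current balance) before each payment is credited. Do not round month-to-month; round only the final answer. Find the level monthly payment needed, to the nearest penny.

£285.57

Monthly rate r = 18.1%/12 = 1.50833% = 0.0150833.
Level-payment amortization: P = B₀·r / (1 − (1+r)^(−n)) = 6850.00·0.0150833 / (1 − 1.01508^(−30)).
Denominator 1 − (1+r)^(−30) = 0.361811336.
P = 103.321 / 0.361811336 ≈ 285.57.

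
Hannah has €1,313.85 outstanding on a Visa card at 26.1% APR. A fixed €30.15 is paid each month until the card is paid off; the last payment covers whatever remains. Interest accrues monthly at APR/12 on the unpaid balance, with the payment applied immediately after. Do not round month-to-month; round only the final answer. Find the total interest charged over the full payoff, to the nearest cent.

€2,823.63

Monthly rate r = 26.1%/12 = 2.175% = 0.02175.
Payoff takes n = ⌈−ln(1 − rB₀/P)/ln(1+r)⌉ = ⌈137.228⌉ = 138 payments; the last is €6.93.
Total paid = 137·€30.15 + €6.93 = €4,137.48.
Total interest = total paid − principal = €4,137.48 − €1,313.85 = €2,823.63.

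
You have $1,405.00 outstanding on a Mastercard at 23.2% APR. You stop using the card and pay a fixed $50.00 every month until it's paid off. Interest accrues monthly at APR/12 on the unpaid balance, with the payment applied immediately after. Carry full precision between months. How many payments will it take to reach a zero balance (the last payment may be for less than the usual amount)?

41 payments

Monthly rate r = 23.2%/12 = 1.93333% = 0.0193333.
Recurrence: B ← B·(1+r) − $50.00.
Month 1: interest $27.16; balance after payment $1,382.16.
Month 2: interest $26.72; balance after payment $1,358.89.
Closed form: n = −ln(1 − rB₀/P)/ln(1+r) = −ln(0.45673)/ln(1.01933) ≈ 40.924, so the balance reaches zero during payment 41.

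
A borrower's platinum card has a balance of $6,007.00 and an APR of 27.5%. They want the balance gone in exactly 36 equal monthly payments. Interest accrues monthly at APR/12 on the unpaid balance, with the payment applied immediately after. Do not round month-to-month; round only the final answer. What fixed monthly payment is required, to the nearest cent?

Monthly rate r = 27.5%/12 = 2.29167% = 0.0229167.
Level-payment amortization: P = B₀·r / (1 − (1+r)^(−n)) = 6007.00·0.0229167 / (1 − 1.02292^(−36)).
Denominator 1 − (1+r)^(−36) = 0.557665484.
P = 137.66 / 0.557665484 ≈ 246.85.

$246.85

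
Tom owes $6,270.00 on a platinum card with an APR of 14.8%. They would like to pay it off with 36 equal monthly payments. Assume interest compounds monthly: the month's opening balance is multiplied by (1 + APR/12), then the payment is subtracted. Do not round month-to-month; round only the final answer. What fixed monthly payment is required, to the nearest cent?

$216.74

Monthly rate r = 14.8%/12 = 1.23333% = 0.0123333.
Level-payment amortization: P = B₀·r / (1 − (1+r)^(−n)) = 6270.00·0.0123333 / (1 − 1.01233^(−36)).
Denominator 1 − (1+r)^(−36) = 0.356790188.
P = 77.33 / 0.356790188 ≈ 216.74.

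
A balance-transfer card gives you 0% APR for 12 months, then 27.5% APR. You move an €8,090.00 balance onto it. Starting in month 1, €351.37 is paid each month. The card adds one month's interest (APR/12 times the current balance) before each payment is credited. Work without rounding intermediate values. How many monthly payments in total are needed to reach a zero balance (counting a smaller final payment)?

Promo months 1–12 at r₀ = 0%/12 = 0; months 13+ at r₁ = 27.5%/12 = 0.0229167.
After month 12 (no interest yet): B = €8,090.00 − 12·€351.37 = €3,873.56.
Then at r₁ with €351.37/mo: n₂ = −ln(1 − r₁·B/P)/ln(1+r₁) ≈ 12.85 → 13 more payments.

25 months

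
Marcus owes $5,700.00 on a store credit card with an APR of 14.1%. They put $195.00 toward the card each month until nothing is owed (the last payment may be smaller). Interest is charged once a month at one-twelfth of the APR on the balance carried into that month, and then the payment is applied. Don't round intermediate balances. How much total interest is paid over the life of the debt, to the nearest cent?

Monthly rate r = 14.1%/12 = 1.175% = 0.01175.
Payoff takes n = ⌈−ln(1 − rB₀/P)/ln(1+r)⌉ = ⌈36.021⌉ = 37 payments; the last is $4.03.
Total paid = 36·$195.00 + $4.03 = $7,024.03.
Total interest = total paid − principal = $7,024.03 − $5,700.00 = $1,324.03.

$1,324.03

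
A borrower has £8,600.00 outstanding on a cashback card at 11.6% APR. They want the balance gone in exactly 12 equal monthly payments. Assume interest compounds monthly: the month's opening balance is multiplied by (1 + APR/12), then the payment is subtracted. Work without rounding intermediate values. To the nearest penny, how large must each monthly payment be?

£762.49

Monthly rate r = 11.6%/12 = 0.966667% = 0.00966667.
Level-payment amortization: P = B₀·r / (1 − (1+r)^(−n)) = 8600.00·0.00966667 / (1 − 1.00967^(−12)).
Denominator 1 − (1+r)^(−12) = 0.109028573.
P = 83.1333 / 0.109028573 ≈ 762.49.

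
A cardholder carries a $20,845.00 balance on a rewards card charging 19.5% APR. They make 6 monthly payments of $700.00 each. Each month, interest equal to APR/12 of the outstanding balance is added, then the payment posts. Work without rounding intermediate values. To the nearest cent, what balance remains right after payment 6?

$18,587.40

Monthly rate r = 19.5%/12 = 1.625% = 0.01625.
Each month: B ← B·(1+r) − $700.00.
Month 1: interest $338.73; balance after payment $20,483.73.
Month 2: interest $332.86; balance after payment $20,116.59.
Month 3: interest $326.89; balance after payment $19,743.49.
Month 4: interest $320.83; balance after payment $19,364.32.
Month 5: interest $314.67; balance after payment $18,978.99.
Month 6: interest $308.41; balance after payment $18,587.40.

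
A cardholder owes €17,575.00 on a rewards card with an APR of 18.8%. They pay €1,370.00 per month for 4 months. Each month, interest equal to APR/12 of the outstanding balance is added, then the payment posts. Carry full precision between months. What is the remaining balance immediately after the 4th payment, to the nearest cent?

€13,092.39

Monthly rate r = 18.8%/12 = 1.56667% = 0.0156667.
Each month: B ← B·(1+r) − €1,370.00.
Month 1: interest €275.34; balance after payment €16,480.34.
Month 2: interest €258.19; balance after payment €15,368.53.
Month 3: interest €240.77; balance after payment €14,239.31.
Month 4: interest €223.08; balance after payment €13,092.39.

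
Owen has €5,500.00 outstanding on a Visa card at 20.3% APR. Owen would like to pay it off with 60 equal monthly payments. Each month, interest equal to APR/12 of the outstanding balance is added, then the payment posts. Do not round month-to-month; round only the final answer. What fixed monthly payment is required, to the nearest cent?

€146.64

Monthly rate r = 20.3%/12 = 1.69167% = 0.0169167.
Level-payment amortization: P = B₀·r / (1 − (1+r)^(−n)) = 5500.00·0.0169167 / (1 − 1.01692^(−60)).
Denominator 1 − (1+r)^(−60) = 0.634507822.
P = 93.0417 / 0.634507822 ≈ 146.64.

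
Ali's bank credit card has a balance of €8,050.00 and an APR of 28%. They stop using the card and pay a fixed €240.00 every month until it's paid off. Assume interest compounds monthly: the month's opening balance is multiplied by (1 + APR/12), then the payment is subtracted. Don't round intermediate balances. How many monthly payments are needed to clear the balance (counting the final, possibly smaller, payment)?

Monthly rate r = 28%/12 = 2.33333% = 0.0233333.
Recurrence: B ← B·(1+r) − €240.00.
Month 1: interest €187.83; balance after payment €7,997.83.
Month 2: interest €186.62; balance after payment €7,944.45.
Closed form: n = −ln(1 − rB₀/P)/ln(1+r) = −ln(0.21736)/ln(1.02333) ≈ 66.169, so the balance reaches zero during payment 67.

67 months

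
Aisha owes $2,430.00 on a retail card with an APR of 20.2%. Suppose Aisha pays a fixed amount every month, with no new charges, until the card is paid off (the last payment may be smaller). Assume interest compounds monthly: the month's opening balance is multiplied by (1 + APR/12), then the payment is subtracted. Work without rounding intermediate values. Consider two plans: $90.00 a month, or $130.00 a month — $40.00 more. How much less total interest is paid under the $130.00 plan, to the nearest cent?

$324.99

Monthly rate r = 20.2%/12 = 1.68333% = 0.0168333.
At $90.00/mo: n = ⌈−ln(1 − rB₀/P)/ln(1+r)⌉ = 37 payments (last $27.64); total interest = total paid − $2,430.00 = $837.64.
At $130.00/mo: 23 payments (last $82.65); total interest $512.65.
Interest saved = $837.64 − $512.65 = $324.99.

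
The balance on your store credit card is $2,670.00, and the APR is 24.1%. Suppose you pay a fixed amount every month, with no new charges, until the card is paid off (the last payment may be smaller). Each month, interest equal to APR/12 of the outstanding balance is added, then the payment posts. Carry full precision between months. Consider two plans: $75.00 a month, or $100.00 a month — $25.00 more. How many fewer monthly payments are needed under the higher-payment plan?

Monthly rate r = 24.1%/12 = 2.00833% = 0.0200833.
At $75.00/mo: n = ⌈−ln(1 − rB₀/P)/ln(1+r)⌉ = 64 payments (last $9.27); total interest = total paid − $2,670.00 = $2,064.27.
At $100.00/mo: 39 payments (last $64.36); total interest $1,194.36.
Payments saved = 64 − 39 = 25.

25 fewer payments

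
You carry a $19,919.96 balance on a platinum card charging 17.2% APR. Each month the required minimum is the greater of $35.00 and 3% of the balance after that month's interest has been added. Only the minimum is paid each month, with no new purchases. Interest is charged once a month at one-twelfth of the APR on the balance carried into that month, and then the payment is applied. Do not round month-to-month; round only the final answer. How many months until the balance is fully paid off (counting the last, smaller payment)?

Monthly rate r = 17.2%/12 = 1.43333% = 0.0143333.
While 3% of the post-interest balance exceeds $35.00, each month B ← (B·(1+r))·(1 − 0.03), i.e. B shrinks by the factor (1+r)·0.97 = 0.9839.
This holds for months 1–176. Entering month 177 the balance is $1,145.29; 3% of the post-interest balance is now below $35.00, so the flat $35.00 minimum applies from here.
From month 177 a fixed $35.00 at rate r clears $1,145.29 in 45 more payments. Total: 176 + 45 = 221 months.

221 months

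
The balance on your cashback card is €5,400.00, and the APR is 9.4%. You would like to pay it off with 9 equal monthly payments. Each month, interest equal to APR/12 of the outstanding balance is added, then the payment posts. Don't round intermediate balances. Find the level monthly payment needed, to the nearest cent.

Monthly rate r = 9.4%/12 = 0.783333% = 0.00783333.
Level-payment amortization: P = B₀·r / (1 − (1+r)^(−n)) = 5400.00·0.00783333 / (1 − 1.00783^(−9)).
Denominator 1 − (1+r)^(−9) = 0.0678162327.
P = 42.3 / 0.0678162327 ≈ 623.74.

€623.74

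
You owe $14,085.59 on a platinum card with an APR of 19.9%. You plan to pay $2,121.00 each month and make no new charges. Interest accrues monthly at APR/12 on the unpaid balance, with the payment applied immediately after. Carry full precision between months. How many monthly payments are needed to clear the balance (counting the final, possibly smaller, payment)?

Monthly rate r = 19.9%/12 = 1.65833% = 0.0165833.
Recurrence: B ← B·(1+r) − $2,121.00.
Month 1: interest $233.59; balance after payment $12,198.18.
Month 2: interest $202.29; balance after payment $10,279.46.
Closed form: n = −ln(1 − rB₀/P)/ln(1+r) = −ln(0.88987)/ln(1.01658) ≈ 7.094, so the balance reaches zero during payment 8.

8 payments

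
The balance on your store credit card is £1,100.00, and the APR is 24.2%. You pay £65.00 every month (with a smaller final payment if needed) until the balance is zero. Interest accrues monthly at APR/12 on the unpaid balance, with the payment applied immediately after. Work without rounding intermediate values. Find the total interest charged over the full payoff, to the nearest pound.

£259

Monthly rate r = 24.2%/12 = 2.01667% = 0.0201667.
Payoff takes n = ⌈−ln(1 − rB₀/P)/ln(1+r)⌉ = ⌈20.909⌉ = 21 payments; the last is £59.11.
Total paid = 20·£65.00 + £59.11 = £1,359.11.
Total interest = total paid − principal = £1,359.11 − £1,100.00 = £259.11.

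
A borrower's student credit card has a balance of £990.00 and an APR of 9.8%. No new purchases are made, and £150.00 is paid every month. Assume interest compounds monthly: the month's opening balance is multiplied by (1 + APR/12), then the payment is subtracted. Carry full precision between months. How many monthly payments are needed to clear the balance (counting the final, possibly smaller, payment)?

7 payments

Monthly rate r = 9.8%/12 = 0.816667% = 0.00816667.
Recurrence: B ← B·(1+r) − £150.00.
Month 1: interest £8.09; balance after payment £848.09.
Month 2: interest £6.93; balance after payment £705.01.
Closed form: n = −ln(1 − rB₀/P)/ln(1+r) = −ln(0.9461)/ln(1.00817) ≈ 6.812, so the balance reaches zero during payment 7.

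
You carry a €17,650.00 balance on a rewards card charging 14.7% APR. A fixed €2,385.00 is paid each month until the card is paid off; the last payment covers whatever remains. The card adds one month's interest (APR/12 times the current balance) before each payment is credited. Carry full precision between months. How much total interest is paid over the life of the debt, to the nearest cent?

€967.30

Monthly rate r = 14.7%/12 = 1.225% = 0.01225.
Payoff takes n = ⌈−ln(1 − rB₀/P)/ln(1+r)⌉ = ⌈7.805⌉ = 8 payments; the last is €1,922.30.
Total paid = 7·€2,385.00 + €1,922.30 = €18,617.30.
Total interest = total paid − principal = €18,617.30 − €17,650.00 = €967.30.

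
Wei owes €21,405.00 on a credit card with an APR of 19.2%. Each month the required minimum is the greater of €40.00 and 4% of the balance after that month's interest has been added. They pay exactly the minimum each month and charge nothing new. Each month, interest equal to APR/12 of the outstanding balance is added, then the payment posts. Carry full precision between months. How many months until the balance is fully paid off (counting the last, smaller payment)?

155 months

Monthly rate r = 19.2%/12 = 1.6% = 0.016.
While 4% of the post-interest balance exceeds €40.00, each month B ← (B·(1+r))·(1 − 0.04), i.e. B shrinks by the factor (1+r)·0.96 = 0.97536.
This holds for months 1–124. Entering month 125 the balance is €970.44; 4% of the post-interest balance is now below €40.00, so the flat €40.00 minimum applies from here.
From month 125 a fixed €40.00 at rate r clears €970.44 in 31 more payments. Total: 124 + 31 = 155 months.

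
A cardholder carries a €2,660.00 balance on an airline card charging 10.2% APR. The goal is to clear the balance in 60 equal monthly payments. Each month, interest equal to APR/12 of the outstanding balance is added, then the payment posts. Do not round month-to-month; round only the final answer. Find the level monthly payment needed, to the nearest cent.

€56.78

Monthly rate r = 10.2%/12 = 0.85% = 0.0085.
Level-payment amortization: P = B₀·r / (1 − (1+r)^(−n)) = 2660.00·0.0085 / (1 − 1.0085^(−60)).
Denominator 1 − (1+r)^(−60) = 0.39820878.
P = 22.61 / 0.39820878 ≈ 56.78.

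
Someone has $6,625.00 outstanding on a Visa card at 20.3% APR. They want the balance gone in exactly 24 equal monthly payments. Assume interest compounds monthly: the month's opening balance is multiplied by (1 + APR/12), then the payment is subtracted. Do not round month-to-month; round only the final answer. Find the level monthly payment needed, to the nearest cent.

Monthly rate r = 20.3%/12 = 1.69167% = 0.0169167.
Level-payment amortization: P = B₀·r / (1 − (1+r)^(−n)) = 6625.00·0.0169167 / (1 − 1.01692^(−24)).
Denominator 1 − (1+r)^(−24) = 0.331423304.
P = 112.073 / 0.331423304 ≈ 338.16.

$338.16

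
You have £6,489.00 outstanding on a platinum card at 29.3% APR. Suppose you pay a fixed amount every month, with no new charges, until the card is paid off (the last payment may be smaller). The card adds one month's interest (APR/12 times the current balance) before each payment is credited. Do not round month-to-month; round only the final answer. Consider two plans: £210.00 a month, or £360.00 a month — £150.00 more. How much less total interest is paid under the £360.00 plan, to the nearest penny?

£3,569.79

Monthly rate r = 29.3%/12 = 2.44167% = 0.0244167.
At £210.00/mo: n = ⌈−ln(1 − rB₀/P)/ln(1+r)⌉ = 59 payments (last £45.72); total interest = total paid − £6,489.00 = £5,736.72.
At £360.00/mo: 25 payments (last £15.93); total interest £2,166.93.
Interest saved = £5,736.72 − £2,166.93 = £3,569.79.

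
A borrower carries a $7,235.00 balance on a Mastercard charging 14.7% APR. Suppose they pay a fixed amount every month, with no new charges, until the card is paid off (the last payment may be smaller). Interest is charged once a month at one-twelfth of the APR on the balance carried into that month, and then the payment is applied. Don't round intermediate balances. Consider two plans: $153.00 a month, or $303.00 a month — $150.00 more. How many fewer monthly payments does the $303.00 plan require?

43 fewer payments

Monthly rate r = 14.7%/12 = 1.225% = 0.01225.
At $153.00/mo: n = ⌈−ln(1 − rB₀/P)/ln(1+r)⌉ = 72 payments (last $16.49); total interest = total paid − $7,235.00 = $3,644.49.
At $303.00/mo: 29 payments (last $127.55); total interest $1,376.55.
Payments saved = 72 − 29 = 43.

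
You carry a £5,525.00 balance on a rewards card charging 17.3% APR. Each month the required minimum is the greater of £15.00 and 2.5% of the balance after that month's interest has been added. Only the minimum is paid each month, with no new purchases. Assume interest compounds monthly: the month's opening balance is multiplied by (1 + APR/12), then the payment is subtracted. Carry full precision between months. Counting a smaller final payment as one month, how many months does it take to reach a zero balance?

Monthly rate r = 17.3%/12 = 1.44167% = 0.0144167.
While 2.5% of the post-interest balance exceeds £15.00, each month B ← (B·(1+r))·(1 − 0.025), i.e. B shrinks by the factor (1+r)·0.975 = 0.98906.
This holds for months 1–204. Entering month 205 the balance is £585.35; 2.5% of the post-interest balance is now below £15.00, so the flat £15.00 minimum applies from here.
From month 205 a fixed £15.00 at rate r clears £585.35 in 58 more payments. Total: 204 + 58 = 262 months.

262 months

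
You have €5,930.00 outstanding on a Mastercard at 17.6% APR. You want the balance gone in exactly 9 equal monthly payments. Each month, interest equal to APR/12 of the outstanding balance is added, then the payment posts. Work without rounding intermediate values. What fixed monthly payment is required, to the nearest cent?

€708.15

Monthly rate r = 17.6%/12 = 1.46667% = 0.0146667.
Level-payment amortization: P = B₀·r / (1 − (1+r)^(−n)) = 5930.00·0.0146667 / (1 − 1.01467^(−9)).
Denominator 1 − (1+r)^(−9) = 0.122818508.
P = 86.9733 / 0.122818508 ≈ 708.15.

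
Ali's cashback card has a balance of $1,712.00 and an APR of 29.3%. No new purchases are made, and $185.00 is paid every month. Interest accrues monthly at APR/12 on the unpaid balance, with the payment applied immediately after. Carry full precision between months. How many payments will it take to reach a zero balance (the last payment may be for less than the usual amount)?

Monthly rate r = 29.3%/12 = 2.44167% = 0.0244167.
Recurrence: B ← B·(1+r) − $185.00.
Month 1: interest $41.80; balance after payment $1,568.80.
Month 2: interest $38.30; balance after payment $1,422.11.
Closed form: n = −ln(1 − rB₀/P)/ln(1+r) = −ln(0.77405)/ln(1.02442) ≈ 10.617, so the balance reaches zero during payment 11.

11 payments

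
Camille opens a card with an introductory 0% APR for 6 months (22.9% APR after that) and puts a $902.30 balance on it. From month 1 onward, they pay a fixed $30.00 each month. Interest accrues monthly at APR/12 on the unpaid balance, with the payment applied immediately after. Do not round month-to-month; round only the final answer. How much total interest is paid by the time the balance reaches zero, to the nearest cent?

$254.08

Promo months 1–6 at r₀ = 0%/12 = 0; months 7+ at r₁ = 22.9%/12 = 0.0190833.
After month 6 (no interest yet): B = $902.30 − 6·$30.00 = $722.30.
Then at r₁ with $30.00/mo: n₂ = −ln(1 − r₁·B/P)/ln(1+r₁) ≈ 32.54 → 33 more payments.
Total paid = 38·$30.00 + $16.38 = $1,156.38; interest = $1,156.38 − $902.30 = $254.08.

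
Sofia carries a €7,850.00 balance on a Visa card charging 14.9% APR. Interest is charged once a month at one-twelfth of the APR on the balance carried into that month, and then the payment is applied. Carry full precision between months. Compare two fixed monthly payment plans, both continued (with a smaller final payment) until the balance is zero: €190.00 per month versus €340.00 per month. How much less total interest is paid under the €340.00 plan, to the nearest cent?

Monthly rate r = 14.9%/12 = 1.24167% = 0.0124167.
At €190.00/mo: n = ⌈−ln(1 − rB₀/P)/ln(1+r)⌉ = 59 payments (last €58.26); total interest = total paid − €7,850.00 = €3,228.26.
At €340.00/mo: 28 payments (last €128.28); total interest €1,458.28.
Interest saved = €3,228.26 − €1,458.28 = €1,769.98.

€1,769.98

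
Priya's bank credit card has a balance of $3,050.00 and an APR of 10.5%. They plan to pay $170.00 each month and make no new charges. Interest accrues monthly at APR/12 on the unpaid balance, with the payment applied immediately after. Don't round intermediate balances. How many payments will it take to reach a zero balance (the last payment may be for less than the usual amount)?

Monthly rate r = 10.5%/12 = 0.875% = 0.00875.
Recurrence: B ← B·(1+r) − $170.00.
Month 1: interest $26.69; balance after payment $2,906.69.
Month 2: interest $25.43; balance after payment $2,762.12.
Closed form: n = −ln(1 − rB₀/P)/ln(1+r) = −ln(0.84301)/ln(1.00875) ≈ 19.602, so the balance reaches zero during payment 20.

20 payments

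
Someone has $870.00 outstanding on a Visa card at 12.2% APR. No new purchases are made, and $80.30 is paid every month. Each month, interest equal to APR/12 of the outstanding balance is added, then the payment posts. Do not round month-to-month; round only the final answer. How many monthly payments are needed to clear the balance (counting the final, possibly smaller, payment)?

Monthly rate r = 12.2%/12 = 1.01667% = 0.0101667.
Recurrence: B ← B·(1+r) − $80.30.
Month 1: interest $8.84; balance after payment $798.55.
Month 2: interest $8.12; balance after payment $726.36.
Closed form: n = −ln(1 − rB₀/P)/ln(1+r) = −ln(0.88985)/ln(1.01017) ≈ 11.537, so the balance reaches zero during payment 12.

12 payments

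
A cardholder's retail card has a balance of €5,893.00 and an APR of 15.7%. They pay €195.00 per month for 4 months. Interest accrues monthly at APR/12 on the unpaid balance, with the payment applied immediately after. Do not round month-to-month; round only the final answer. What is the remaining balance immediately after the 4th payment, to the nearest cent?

€5,412.06

Monthly rate r = 15.7%/12 = 1.30833% = 0.0130833.
Each month: B ← B·(1+r) − €195.00.
Month 1: interest €77.10; balance after payment €5,775.10.
Month 2: interest €75.56; balance after payment €5,655.66.
Month 3: interest €73.99; balance after payment €5,534.65.
Month 4: interest €72.41; balance after payment €5,412.06.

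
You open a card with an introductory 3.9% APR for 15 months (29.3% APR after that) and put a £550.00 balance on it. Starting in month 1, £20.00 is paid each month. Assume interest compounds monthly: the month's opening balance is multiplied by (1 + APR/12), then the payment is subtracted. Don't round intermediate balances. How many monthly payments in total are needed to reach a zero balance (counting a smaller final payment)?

32 payments

Promo months 1–15 at r₀ = 3.9%/12 = 0.00325; months 16+ at r₁ = 29.3%/12 = 0.0244167.
After month 15: iterate B ← B·(1+r₀) − £20.00 for 15 months → £270.51.
Then at r₁ with £20.00/mo: n₂ = −ln(1 − r₁·B/P)/ln(1+r₁) ≈ 16.62 → 17 more payments.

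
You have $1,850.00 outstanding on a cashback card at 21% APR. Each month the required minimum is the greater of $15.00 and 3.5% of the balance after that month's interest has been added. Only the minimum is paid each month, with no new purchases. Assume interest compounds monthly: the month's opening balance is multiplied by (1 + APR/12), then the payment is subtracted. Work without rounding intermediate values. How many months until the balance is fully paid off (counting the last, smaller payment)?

120 months

Monthly rate r = 21%/12 = 1.75% = 0.0175.
While 3.5% of the post-interest balance exceeds $15.00, each month B ← (B·(1+r))·(1 − 0.035), i.e. B shrinks by the factor (1+r)·0.965 = 0.98189.
This holds for months 1–81. Entering month 82 the balance is $420.89; 3.5% of the post-interest balance is now below $15.00, so the flat $15.00 minimum applies from here.
From month 82 a fixed $15.00 at rate r clears $420.89 in 39 more payments. Total: 81 + 39 = 120 months.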